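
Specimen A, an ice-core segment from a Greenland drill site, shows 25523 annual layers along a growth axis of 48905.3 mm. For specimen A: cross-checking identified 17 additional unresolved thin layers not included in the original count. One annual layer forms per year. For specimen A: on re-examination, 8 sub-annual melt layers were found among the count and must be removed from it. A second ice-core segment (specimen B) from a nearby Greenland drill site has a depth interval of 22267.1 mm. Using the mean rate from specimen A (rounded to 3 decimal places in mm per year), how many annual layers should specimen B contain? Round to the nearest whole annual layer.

Specimen A: adjusted count: 25523 − 8 + 17 = 25532 annual layers.
A: 48905.3 mm over 25532 years gives 48905.3 / 25532 ≈ 1.915 mm/year.
For B, 22267.1 / 1.915 = 11627.73 years ≈ 11628 annual layers.

11628 annual layers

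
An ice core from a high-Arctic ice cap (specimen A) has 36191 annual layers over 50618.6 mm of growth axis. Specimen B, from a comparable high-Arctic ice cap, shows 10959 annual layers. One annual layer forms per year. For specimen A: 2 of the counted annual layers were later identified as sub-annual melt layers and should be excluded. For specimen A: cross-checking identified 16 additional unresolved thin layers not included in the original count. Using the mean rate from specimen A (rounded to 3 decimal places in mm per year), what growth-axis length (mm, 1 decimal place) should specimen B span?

15320.7 mm

Specimen A: adjusted count: 36191 − 2 + 16 = 36205 annual layers.
A: 50618.6 mm over 36205 years gives 50618.6 / 36205 ≈ 1.398 mm per year.
B's length ≈ 1.398 × 10959 = 15320.7 mm.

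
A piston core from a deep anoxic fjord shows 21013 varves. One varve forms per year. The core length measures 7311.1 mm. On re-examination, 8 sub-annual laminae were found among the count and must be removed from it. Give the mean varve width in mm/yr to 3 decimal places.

0.348 mm/yr

True varve count = 21013 − 8 = 21005.
7311.1 mm over 21005 years gives 7311.1 / 21005 ≈ 0.348 mm/yr.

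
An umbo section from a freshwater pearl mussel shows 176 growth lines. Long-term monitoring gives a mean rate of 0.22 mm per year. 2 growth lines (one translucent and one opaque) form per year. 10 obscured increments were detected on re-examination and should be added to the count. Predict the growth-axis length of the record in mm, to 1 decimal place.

20.5 mm

Adjusted count: 176 + 10 = 186 growth lines.
Dividing by 2 growth lines per year: 186 / 2 = 93 years.
Length ≈ 0.22 × 93 = 20.5 mm.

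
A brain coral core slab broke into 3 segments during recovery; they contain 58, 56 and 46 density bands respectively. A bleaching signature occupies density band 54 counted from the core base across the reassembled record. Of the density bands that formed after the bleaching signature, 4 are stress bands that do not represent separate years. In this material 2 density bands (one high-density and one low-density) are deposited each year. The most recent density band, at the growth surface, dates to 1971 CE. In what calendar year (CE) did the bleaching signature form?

Total density bands = 58 + 56 + 46 = 160.
The bleaching signature sits at density band 54 from the core base, so 160 − 54 = 106 density bands formed after it.
Removing the 4 false density bands leaves 106 − 4 = 102 true density bands beyond the bleaching signature.
102 density bands at 2 per year is 102 / 2 = 51 years.
The density band at the growth surface is 1971 CE, so the bleaching signature dates to 1971 − 51 = 1920 CE.

1920 CE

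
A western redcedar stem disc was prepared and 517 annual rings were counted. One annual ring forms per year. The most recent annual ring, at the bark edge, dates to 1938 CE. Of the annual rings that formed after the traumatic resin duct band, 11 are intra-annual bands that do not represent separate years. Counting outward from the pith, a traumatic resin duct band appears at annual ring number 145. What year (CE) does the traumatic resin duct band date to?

1577 CE

The traumatic resin duct band sits at annual ring 145 from the pith, so 517 − 145 = 372 annual rings formed after it.
Removing the 11 false annual rings leaves 372 − 11 = 361 true annual rings beyond the traumatic resin duct band.
Counting back 361 years from 1938 CE places the traumatic resin duct band in 1938 − 361 = 1577 CE.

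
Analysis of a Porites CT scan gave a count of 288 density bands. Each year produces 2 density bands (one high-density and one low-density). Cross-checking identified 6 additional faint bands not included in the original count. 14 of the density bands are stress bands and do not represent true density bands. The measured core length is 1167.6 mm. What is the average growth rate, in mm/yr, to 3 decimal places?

Adjusted count: 288 − 14 + 6 = 280 density bands.
With 2 density bands per year, 280 / 2 = 140 years.
Extension rate ≈ 1167.6 / 140 = 8.340 mm/yr.

8.340 mm/yr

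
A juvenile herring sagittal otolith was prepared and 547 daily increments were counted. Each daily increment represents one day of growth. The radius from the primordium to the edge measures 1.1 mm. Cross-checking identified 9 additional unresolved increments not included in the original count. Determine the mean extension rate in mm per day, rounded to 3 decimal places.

True daily increment count = 547 + 9 = 556.
1.1 mm over 556 days gives 1.1 / 556 ≈ 0.002 mm per day.

0.002 mm per day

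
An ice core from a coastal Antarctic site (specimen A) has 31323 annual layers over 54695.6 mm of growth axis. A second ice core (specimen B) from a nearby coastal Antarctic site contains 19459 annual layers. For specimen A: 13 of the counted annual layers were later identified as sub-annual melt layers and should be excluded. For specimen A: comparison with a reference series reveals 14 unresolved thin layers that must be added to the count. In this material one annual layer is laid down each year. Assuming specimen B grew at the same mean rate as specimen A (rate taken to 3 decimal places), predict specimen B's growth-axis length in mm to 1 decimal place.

Specimen A: adjusted count: 31323 − 13 + 14 = 31324 annual layers.
A: 54695.6 mm over 31324 years gives 54695.6 / 31324 ≈ 1.746 mm/year.
Length of B = 1.746 × 19459 = 33975.4 mm.

33975.4 mm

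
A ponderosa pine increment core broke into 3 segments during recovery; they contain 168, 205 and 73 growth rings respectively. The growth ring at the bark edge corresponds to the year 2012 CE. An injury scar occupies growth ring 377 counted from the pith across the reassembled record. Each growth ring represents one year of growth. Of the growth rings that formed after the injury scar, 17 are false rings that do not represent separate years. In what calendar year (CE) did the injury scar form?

Total growth rings = 168 + 205 + 73 = 446.
Between growth ring 377 and the bark edge there are 446 − 377 = 69 growth rings.
Removing the 17 false growth rings leaves 69 − 17 = 52 true growth rings beyond the injury scar.
2012 − 52 = 1960 CE.

1960 CE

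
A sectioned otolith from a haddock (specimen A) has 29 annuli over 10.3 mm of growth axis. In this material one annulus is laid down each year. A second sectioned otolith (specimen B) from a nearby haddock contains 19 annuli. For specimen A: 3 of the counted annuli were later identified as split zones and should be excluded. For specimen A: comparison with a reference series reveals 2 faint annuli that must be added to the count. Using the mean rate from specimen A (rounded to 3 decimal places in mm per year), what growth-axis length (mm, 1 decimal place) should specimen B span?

7.0 mm

Specimen A: true annulus count = 29 − 3 + 2 = 28.
A: Mean rate = 10.3 mm / 28 years ≈ 0.368 mm/year.
Length of B = 0.368 × 19 = 7.0 mm.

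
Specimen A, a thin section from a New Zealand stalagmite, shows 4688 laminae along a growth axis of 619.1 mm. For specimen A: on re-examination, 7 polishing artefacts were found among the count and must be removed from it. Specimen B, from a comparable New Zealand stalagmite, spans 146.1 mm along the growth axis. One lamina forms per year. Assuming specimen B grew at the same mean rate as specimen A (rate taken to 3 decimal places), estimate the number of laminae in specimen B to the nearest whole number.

Specimen A: after corrections the count is 4688 − 7 = 4681 laminae.
A: Mean rate = 619.1 mm / 4681 years ≈ 0.132 mm/yr.
Specimen B: 146.1 mm / 0.132 mm per year = 1106.82 years ≈ 1107 laminae.

1107 laminae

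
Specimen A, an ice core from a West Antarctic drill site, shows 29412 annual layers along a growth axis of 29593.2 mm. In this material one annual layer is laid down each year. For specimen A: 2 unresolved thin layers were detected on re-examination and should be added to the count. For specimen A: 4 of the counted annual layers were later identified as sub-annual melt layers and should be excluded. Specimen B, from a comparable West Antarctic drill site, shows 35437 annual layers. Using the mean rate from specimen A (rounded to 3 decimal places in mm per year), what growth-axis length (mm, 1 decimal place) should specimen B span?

Specimen A: correcting the raw count gives 29412 − 4 + 2 = 29410 true annual layers.
A: Mean rate = 29593.2 mm / 29410 years ≈ 1.006 mm/year.
Length of B = 1.006 × 35437 = 35649.6 mm.

35649.6 mm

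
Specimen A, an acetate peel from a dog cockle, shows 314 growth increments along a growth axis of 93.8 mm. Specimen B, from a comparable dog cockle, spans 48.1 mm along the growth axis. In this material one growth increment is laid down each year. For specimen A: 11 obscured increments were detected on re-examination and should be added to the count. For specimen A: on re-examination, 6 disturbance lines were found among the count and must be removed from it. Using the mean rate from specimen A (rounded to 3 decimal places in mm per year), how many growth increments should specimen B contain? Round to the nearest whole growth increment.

Specimen A: after corrections the count is 314 − 6 + 11 = 319 growth increments.
A: Mean rate = 93.8 mm / 319 years ≈ 0.294 mm/yr.
B spans 48.1 / 0.294 = 163.61 years ≈ 164 growth increments.

164 growth increments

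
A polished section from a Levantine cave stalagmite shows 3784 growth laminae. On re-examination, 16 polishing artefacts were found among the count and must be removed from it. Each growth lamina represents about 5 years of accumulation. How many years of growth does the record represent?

Correcting the raw count gives 3784 − 16 = 3768 true growth laminae.
Multiplying by 5 years per growth lamina: 3768 × 5 = 18840 years.

18840 years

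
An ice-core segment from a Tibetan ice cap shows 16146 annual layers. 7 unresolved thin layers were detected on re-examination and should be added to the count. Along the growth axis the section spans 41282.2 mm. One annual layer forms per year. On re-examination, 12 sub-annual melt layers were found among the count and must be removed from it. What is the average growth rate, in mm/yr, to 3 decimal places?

2.558 mm/yr

Adjusted count: 16146 − 12 + 7 = 16141 annual layers.
Mean rate = 41282.2 mm / 16141 years ≈ 2.558 mm/yr.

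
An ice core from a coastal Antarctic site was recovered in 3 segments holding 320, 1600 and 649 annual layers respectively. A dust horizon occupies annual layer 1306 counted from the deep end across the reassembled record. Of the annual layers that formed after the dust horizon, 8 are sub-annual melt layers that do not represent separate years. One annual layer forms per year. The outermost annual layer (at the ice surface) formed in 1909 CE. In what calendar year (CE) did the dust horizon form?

654 CE

Total annual layers = 320 + 1600 + 649 = 2569.
The dust horizon sits at annual layer 1306 from the deep end, so 2569 − 1306 = 1263 annual layers formed after it.
Excluding 8 false annual layers: 1263 − 8 = 1255.
Counting back 1255 years from 1909 CE places the dust horizon in 1909 − 1255 = 654 CE.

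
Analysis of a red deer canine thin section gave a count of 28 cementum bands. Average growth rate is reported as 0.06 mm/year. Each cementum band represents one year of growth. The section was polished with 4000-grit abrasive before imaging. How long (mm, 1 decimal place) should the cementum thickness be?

1.7 mm

28 years of growth are recorded.
Length ≈ 0.06 × 28 = 1.7 mm.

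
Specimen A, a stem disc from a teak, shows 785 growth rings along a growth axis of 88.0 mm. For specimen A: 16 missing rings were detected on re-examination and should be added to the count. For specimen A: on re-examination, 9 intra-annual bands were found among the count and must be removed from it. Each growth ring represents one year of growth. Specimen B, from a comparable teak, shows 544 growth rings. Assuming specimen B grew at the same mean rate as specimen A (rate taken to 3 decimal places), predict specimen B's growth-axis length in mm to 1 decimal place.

Specimen A: true growth ring count = 785 − 9 + 16 = 792.
A: 88.0 mm over 792 years gives 88.0 / 792 ≈ 0.111 mm/yr.
B's length ≈ 0.111 × 544 = 60.4 mm.

60.4 mm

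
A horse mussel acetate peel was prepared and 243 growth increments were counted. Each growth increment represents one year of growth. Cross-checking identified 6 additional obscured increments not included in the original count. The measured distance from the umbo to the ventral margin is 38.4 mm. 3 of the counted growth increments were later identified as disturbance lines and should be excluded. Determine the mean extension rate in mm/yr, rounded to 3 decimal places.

Correcting the raw count gives 243 − 3 + 6 = 246 true growth increments.
Mean rate = 38.4 mm / 246 years ≈ 0.156 mm/yr.

0.156 mm/yr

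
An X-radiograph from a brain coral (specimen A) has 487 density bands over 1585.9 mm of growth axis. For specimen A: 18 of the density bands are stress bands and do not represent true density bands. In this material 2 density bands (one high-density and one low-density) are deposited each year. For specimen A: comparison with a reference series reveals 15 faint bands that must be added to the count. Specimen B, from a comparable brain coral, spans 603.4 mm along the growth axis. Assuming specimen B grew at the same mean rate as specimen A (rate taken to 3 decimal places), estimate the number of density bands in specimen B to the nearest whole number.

184 density bands

Specimen A: true density band count = 487 − 18 + 15 = 484.
Specimen A: 484 density bands at 2 per year is 484 / 2 = 242 years.
A: Extension rate ≈ 1585.9 / 242 = 6.553 mm/yr.
Specimen B: 603.4 mm / 6.553 mm per year = 92.08 years; at 2 density bands per year that is 92.08 × 2 ≈ 184 density bands.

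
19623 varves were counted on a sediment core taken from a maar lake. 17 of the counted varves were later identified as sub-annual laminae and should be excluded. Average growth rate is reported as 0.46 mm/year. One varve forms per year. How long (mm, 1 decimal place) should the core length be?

Adjusted count: 19623 − 17 = 19606 varves.
19606 years at 0.46 mm/year gives 0.46 × 19606 = 9018.8 mm.

9018.8 mm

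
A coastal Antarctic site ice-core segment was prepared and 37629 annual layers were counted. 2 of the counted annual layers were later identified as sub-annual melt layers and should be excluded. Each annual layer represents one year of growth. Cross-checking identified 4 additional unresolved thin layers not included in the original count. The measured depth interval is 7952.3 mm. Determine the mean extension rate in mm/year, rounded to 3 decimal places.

True annual layer count = 37629 − 2 + 4 = 37631.
Mean rate = 7952.3 mm / 37631 years ≈ 0.211 mm/year.

0.211 mm/year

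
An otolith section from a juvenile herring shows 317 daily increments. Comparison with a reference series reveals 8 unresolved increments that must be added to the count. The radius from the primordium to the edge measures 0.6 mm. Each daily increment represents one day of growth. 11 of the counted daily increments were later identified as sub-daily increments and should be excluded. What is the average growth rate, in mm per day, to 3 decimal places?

After corrections the count is 317 − 11 + 8 = 314 daily increments.
Extension rate ≈ 0.6 / 314 = 0.002 mm per day.

0.002 mm per day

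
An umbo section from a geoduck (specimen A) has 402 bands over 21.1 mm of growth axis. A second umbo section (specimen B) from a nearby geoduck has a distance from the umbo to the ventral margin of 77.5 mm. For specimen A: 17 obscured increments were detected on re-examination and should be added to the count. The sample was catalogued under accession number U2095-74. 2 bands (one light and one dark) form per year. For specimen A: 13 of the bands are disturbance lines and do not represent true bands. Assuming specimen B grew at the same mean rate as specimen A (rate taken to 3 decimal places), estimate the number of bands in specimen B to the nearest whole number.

Specimen A: correcting the raw count gives 402 − 13 + 17 = 406 true bands.
Specimen A: with 2 bands per year, 406 / 2 = 203 years.
A: Extension rate ≈ 21.1 / 203 = 0.104 mm per year.
B spans 77.5 / 0.104 = 745.19 years; at 2 bands per year that is 745.19 × 2 ≈ 1490 bands.

1490 bands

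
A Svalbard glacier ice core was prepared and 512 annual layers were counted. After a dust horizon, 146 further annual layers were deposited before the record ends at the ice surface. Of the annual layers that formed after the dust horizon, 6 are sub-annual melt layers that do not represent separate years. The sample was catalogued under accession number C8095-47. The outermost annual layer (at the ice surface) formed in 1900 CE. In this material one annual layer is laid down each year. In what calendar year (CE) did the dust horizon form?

There are 146 annual layers younger than the dust horizon.
Removing the 6 false annual layers leaves 146 − 6 = 140 true annual layers beyond the dust horizon.
1900 − 140 = 1760 CE.

1760 CE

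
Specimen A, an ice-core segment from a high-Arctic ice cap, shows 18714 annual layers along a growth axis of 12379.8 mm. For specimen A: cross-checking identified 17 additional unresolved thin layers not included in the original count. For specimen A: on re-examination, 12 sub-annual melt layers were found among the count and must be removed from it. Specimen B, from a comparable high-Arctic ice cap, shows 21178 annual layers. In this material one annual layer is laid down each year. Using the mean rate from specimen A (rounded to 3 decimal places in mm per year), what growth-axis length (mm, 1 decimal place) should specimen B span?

Specimen A: true annual layer count = 18714 − 12 + 17 = 18719.
A: 12379.8 mm over 18719 years gives 12379.8 / 18719 ≈ 0.661 mm/year.
For B, 0.661 mm/year × 21178 years = 13998.7 mm.

13998.7 mm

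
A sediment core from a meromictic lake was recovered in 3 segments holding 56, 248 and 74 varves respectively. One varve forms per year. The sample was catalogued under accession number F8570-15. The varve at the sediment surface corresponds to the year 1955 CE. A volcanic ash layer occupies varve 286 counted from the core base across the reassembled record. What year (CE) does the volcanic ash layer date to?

1863 CE

Total varves = 56 + 248 + 74 = 378.
378 − 286 = 92 varves lie beyond the volcanic ash layer toward the sediment surface.
1955 − 92 = 1863 CE.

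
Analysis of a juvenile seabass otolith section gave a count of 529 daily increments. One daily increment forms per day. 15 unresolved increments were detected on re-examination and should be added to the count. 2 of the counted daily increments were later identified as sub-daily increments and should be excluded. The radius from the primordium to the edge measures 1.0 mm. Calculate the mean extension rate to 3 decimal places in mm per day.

True daily increment count = 529 − 2 + 15 = 542.
Mean rate = 1.0 mm / 542 days ≈ 0.002 mm per day.

0.002 mm per day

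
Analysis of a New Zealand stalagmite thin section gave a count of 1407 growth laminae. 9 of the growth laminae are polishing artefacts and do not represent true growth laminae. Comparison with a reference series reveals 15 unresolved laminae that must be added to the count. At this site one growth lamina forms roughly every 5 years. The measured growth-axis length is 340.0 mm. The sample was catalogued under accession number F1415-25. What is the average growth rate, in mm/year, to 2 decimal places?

0.05 mm/year

After corrections the count is 1407 − 9 + 15 = 1413 growth laminae.
At 5 years per growth lamina, 1413 × 5 = 7065 years.
Mean rate = 340.0 mm / 7065 years ≈ 0.05 mm/year.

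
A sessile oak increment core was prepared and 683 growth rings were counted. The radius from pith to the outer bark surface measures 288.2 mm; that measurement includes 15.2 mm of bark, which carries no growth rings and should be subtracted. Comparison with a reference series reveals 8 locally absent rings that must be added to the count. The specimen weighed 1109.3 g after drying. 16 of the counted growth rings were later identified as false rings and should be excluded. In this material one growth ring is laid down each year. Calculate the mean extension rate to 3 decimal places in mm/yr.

0.404 mm/yr

Correcting the raw count gives 683 − 16 + 8 = 675 true growth rings.
Removing the 15.2 mm offcut leaves 288.2 − 15.2 = 273.0 mm.
Extension rate ≈ 273.0 / 675 = 0.404 mm/yr.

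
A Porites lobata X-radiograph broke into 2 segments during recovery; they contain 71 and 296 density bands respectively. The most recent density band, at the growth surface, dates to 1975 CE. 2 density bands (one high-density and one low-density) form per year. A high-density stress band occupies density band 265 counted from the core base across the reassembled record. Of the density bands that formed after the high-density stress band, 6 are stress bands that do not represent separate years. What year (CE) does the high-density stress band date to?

1927 CE

Total density bands = 71 + 296 = 367.
Between density band 265 and the growth surface there are 367 − 265 = 102 density bands.
Removing the 6 false density bands leaves 102 − 6 = 96 true density bands beyond the high-density stress band.
With 2 density bands per year, 96 / 2 = 48 years.
The density band at the growth surface is 1975 CE, so the high-density stress band dates to 1975 − 48 = 1927 CE.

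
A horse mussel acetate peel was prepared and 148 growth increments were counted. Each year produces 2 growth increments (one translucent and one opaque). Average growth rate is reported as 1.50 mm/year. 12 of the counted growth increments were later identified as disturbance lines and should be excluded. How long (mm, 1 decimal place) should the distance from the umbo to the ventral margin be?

Correcting the raw count gives 148 − 12 = 136 true growth increments.
Dividing by 2 growth increments per year: 136 / 2 = 68 years.
68 years at 1.50 mm/year gives 1.50 × 68 = 102.0 mm.

102.0 mm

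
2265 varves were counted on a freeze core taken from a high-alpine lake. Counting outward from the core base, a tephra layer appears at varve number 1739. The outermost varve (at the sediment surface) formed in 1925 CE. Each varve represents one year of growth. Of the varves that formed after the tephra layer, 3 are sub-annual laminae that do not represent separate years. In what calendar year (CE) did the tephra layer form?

The tephra layer sits at varve 1739 from the core base, so 2265 − 1739 = 526 varves formed after it.
Removing the 3 false varves leaves 526 − 3 = 523 true varves beyond the tephra layer.
The varve at the sediment surface is 1925 CE, so the tephra layer dates to 1925 − 523 = 1402 CE.

1402 CE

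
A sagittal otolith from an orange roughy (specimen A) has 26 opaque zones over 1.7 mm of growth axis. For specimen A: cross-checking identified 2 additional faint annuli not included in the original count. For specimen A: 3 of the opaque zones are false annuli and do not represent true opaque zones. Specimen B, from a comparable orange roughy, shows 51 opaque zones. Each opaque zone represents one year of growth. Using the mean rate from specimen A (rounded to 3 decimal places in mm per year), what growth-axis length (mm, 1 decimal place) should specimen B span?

Specimen A: adjusted count: 26 − 3 + 2 = 25 opaque zones.
A: 1.7 mm over 25 years gives 1.7 / 25 ≈ 0.068 mm/yr.
For B, 0.068 mm/year × 51 years = 3.5 mm.

3.5 mm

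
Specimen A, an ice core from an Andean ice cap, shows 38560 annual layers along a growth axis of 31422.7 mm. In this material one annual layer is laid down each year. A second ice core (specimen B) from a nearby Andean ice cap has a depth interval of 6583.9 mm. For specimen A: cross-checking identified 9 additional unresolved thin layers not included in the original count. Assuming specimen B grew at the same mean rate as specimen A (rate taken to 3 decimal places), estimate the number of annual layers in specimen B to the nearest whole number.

Specimen A: correcting the raw count gives 38560 + 9 = 38569 true annual layers.
A: Mean rate = 31422.7 mm / 38569 years ≈ 0.815 mm/yr.
For B, 6583.9 / 0.815 = 8078.40 years ≈ 8078 annual layers.

8078 annual layers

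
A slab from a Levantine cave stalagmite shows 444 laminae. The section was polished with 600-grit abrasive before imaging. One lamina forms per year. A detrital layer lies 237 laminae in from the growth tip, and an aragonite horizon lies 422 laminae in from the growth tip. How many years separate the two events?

422 − 237 = 185 laminae lie between the two events.
At one lamina per year, 185 years elapsed between them.

185 yr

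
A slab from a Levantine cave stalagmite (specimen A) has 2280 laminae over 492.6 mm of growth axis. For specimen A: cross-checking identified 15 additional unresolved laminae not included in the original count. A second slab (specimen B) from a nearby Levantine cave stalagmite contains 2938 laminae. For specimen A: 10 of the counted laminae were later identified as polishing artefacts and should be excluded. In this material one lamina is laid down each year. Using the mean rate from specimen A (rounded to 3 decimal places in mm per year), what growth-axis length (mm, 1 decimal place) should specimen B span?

Specimen A: correcting the raw count gives 2280 − 10 + 15 = 2285 true laminae.
A: Extension rate ≈ 492.6 / 2285 = 0.216 mm per year.
B's length ≈ 0.216 × 2938 = 634.6 mm.

634.6 mm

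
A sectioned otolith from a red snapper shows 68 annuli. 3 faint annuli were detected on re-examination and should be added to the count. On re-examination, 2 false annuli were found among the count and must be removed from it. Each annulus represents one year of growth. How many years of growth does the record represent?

Adjusted count: 68 − 2 + 3 = 69 annuli.
With a one-to-one annulus periodicity this is 69 years.

69 years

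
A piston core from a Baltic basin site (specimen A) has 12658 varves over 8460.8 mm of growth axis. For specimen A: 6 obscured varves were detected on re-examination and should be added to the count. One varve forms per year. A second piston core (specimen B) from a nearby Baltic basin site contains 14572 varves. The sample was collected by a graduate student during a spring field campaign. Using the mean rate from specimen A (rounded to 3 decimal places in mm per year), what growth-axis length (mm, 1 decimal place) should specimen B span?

Specimen A: adjusted count: 12658 + 6 = 12664 varves.
A: Mean rate = 8460.8 mm / 12664 years ≈ 0.668 mm/yr.
For B, 0.668 mm/year × 14572 years = 9734.1 mm.

9734.1 mm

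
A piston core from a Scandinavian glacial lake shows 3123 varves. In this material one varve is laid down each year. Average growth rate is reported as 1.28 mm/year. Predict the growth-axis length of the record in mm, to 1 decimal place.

3997.4 mm

3123 years of growth are recorded.
Length ≈ 1.28 × 3123 = 3997.4 mm.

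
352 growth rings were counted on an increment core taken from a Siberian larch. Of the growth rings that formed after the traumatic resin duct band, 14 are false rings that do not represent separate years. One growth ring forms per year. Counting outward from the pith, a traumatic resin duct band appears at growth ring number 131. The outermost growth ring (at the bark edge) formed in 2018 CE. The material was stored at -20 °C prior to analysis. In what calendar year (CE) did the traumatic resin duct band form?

1811 CE

Between growth ring 131 and the bark edge there are 352 − 131 = 221 growth rings.
Removing the 14 false growth rings leaves 221 − 14 = 207 true growth rings beyond the traumatic resin duct band.
The growth ring at the bark edge is 2018 CE, so the traumatic resin duct band dates to 2018 − 207 = 1811 CE.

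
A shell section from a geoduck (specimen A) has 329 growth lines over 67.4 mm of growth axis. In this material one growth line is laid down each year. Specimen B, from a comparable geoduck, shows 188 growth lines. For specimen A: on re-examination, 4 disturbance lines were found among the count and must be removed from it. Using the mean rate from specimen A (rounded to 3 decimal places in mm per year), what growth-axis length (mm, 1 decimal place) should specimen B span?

38.9 mm

Specimen A: correcting the raw count gives 329 − 4 = 325 true growth lines.
A: 67.4 mm over 325 years gives 67.4 / 325 ≈ 0.207 mm/year.
For B, 0.207 mm/year × 188 years = 38.9 mm.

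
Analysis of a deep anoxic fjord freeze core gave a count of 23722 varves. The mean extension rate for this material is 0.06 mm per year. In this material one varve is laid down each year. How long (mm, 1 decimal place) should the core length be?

23722 years of growth are recorded.
Length ≈ 0.06 × 23722 = 1423.3 mm.

1423.3 mm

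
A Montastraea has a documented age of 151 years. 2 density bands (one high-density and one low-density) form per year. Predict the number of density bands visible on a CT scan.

302 density bands

With 2 density bands per year, 151 years would produce 151 × 2 = 302 density bands.
So 302 density bands should be present.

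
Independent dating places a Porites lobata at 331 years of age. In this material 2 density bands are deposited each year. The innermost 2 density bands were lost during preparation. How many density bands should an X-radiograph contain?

331 years at 2 density bands per year gives 331 × 2 = 662 density bands.
Less the 2 uncaptured density bands: 662 − 2 = 660.

660 density bands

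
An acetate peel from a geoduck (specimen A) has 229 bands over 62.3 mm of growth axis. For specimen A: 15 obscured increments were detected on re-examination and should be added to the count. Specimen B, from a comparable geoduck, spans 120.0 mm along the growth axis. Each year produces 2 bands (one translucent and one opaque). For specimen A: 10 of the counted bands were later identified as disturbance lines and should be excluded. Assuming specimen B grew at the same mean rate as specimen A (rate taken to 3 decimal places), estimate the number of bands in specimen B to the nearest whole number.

451 bands

Specimen A: correcting the raw count gives 229 − 10 + 15 = 234 true bands.
Specimen A: with 2 bands per year, 234 / 2 = 117 years.
A: 62.3 mm over 117 years gives 62.3 / 117 ≈ 0.532 mm/yr.
B spans 120.0 / 0.532 = 225.56 years; at 2 bands per year that is 225.56 × 2 ≈ 451 bands.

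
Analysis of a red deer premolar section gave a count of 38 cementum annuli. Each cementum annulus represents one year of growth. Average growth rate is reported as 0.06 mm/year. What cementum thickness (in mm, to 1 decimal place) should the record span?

2.3 mm

38 years of growth are recorded.
38 years at 0.06 mm/year gives 0.06 × 38 = 2.3 mm.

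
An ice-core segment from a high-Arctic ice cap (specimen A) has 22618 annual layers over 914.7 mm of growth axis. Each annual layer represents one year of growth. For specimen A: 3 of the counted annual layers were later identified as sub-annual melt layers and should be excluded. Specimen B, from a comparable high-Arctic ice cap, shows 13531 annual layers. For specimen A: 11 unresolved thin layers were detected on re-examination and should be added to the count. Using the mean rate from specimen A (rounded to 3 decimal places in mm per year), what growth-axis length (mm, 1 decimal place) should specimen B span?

541.2 mm

Specimen A: after corrections the count is 22618 − 3 + 11 = 22626 annual layers.
A: Mean rate = 914.7 mm / 22626 years ≈ 0.040 mm/yr.
Length of B = 0.040 × 13531 = 541.2 mm.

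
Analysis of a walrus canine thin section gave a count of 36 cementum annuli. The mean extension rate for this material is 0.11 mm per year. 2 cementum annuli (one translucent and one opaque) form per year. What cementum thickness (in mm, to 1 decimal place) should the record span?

2.0 mm

With 2 cementum annuli per year, 36 / 2 = 18 years.
18 years at 0.11 mm/year gives 0.11 × 18 = 2.0 mm.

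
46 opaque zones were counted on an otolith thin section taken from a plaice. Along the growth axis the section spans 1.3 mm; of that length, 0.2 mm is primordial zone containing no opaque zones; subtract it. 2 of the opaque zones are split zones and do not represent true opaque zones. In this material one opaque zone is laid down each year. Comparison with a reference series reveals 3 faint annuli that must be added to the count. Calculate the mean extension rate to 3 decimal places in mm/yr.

0.023 mm/yr

Adjusted count: 46 − 2 + 3 = 47 opaque zones.
Removing the 0.2 mm offcut leaves 1.3 − 0.2 = 1.1 mm.
Extension rate ≈ 1.1 / 47 = 0.023 mm/yr.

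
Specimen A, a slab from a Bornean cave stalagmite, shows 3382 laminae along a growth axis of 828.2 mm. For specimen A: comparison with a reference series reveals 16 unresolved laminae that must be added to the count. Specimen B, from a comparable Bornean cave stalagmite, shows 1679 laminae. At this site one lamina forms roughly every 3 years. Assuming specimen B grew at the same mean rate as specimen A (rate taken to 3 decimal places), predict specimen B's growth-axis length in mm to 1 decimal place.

Specimen A: after corrections the count is 3382 + 16 = 3398 laminae.
Specimen A: multiplying by 3 years per lamina: 3398 × 3 = 10194 years.
A: 828.2 mm over 10194 years gives 828.2 / 10194 ≈ 0.081 mm/yr.
Specimen B: at 3 years per lamina, 1679 × 3 = 5037 years. Length of B = 0.081 × 5037 = 408.0 mm.

408.0 mm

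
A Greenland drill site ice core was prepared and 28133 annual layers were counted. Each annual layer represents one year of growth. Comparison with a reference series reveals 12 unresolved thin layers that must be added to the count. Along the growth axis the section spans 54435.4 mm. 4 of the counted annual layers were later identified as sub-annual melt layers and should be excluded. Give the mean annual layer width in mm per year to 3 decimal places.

1.934 mm per year

Adjusted count: 28133 − 4 + 12 = 28141 annual layers.
Extension rate ≈ 54435.4 / 28141 = 1.934 mm per year.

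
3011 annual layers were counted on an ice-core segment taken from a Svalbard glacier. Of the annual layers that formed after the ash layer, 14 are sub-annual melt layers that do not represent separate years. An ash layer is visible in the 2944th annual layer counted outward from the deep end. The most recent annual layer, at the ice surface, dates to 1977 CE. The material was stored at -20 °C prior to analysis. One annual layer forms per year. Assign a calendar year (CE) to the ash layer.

1924 CE

Between annual layer 2944 and the ice surface there are 3011 − 2944 = 67 annual layers.
Excluding 14 false annual layers: 67 − 14 = 53.
The annual layer at the ice surface is 1977 CE, so the ash layer dates to 1977 − 53 = 1924 CE.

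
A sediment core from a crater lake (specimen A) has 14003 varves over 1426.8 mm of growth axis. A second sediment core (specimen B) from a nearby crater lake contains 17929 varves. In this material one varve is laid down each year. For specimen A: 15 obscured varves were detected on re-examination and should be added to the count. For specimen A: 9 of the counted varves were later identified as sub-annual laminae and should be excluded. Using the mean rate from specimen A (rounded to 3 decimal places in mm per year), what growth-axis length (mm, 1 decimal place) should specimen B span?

Specimen A: correcting the raw count gives 14003 − 9 + 15 = 14009 true varves.
A: Mean rate = 1426.8 mm / 14009 years ≈ 0.102 mm/year.
For B, 0.102 mm/year × 17929 years = 1828.8 mm.

1828.8 mm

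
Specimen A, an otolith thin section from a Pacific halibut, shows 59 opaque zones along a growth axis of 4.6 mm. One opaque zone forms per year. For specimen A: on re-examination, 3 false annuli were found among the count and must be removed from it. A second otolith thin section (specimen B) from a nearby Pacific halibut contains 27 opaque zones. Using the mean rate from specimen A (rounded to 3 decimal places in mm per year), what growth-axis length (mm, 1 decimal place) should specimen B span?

2.2 mm

Specimen A: adjusted count: 59 − 3 = 56 opaque zones.
A: Extension rate ≈ 4.6 / 56 = 0.082 mm/yr.
For B, 0.082 mm/year × 27 years = 2.2 mm.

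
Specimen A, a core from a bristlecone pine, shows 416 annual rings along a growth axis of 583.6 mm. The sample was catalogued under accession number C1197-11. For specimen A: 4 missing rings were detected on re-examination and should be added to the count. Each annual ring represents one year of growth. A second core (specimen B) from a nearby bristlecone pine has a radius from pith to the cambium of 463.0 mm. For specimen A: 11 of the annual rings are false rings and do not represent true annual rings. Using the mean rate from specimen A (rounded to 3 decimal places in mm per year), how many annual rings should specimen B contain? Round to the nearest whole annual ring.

Specimen A: correcting the raw count gives 416 − 11 + 4 = 409 true annual rings.
A: Mean rate = 583.6 mm / 409 years ≈ 1.427 mm/year.
For B, 463.0 / 1.427 = 324.46 years ≈ 324 annual rings.

324 annual rings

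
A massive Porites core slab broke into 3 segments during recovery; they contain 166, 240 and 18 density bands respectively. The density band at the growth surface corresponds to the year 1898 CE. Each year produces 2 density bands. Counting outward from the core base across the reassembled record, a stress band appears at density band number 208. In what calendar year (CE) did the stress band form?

Total density bands = 166 + 240 + 18 = 424.
Between density band 208 and the growth surface there are 424 − 208 = 216 density bands.
Dividing by 2 density bands per year: 216 / 2 = 108 years.
The density band at the growth surface is 1898 CE, so the stress band dates to 1898 − 108 = 1790 CE.

1790 CE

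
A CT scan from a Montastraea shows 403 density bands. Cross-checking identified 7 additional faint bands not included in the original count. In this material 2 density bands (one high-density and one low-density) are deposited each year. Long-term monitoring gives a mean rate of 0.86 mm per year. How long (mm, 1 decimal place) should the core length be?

After corrections the count is 403 + 7 = 410 density bands.
Dividing by 2 density bands per year: 410 / 2 = 205 years.
Length ≈ 0.86 × 205 = 176.3 mm.

176.3 mm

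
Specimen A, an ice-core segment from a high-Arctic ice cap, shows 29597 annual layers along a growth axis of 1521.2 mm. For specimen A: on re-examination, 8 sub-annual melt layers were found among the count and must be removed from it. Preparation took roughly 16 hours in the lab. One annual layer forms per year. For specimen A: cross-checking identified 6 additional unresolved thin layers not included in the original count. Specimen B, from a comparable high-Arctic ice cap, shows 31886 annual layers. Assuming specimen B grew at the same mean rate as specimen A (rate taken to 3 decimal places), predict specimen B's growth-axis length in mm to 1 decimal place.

Specimen A: true annual layer count = 29597 − 8 + 6 = 29595.
A: Mean rate = 1521.2 mm / 29595 years ≈ 0.051 mm/yr.
B's length ≈ 0.051 × 31886 = 1626.2 mm.

1626.2 mm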